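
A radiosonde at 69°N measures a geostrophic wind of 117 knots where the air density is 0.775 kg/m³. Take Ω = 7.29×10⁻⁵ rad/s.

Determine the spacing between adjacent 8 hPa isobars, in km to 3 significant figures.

Coriolis parameter at 69°N:
f = 2Ω sin φ = 2 × 7.29×10⁻⁵ × sin 69° = 1.36×10⁻⁴ s⁻¹
Wind speed in SI: 117 knots = 60.2 m/s
Geostrophic balance rearranged: |∂P/∂n| = f ρ V_g
|∂P/∂n| = 1.36×10⁻⁴ × 0.775 × 60.2 = 6.35×10⁻³ Pa/m
Isobar spacing: Δn = ΔP/|∂P/∂n| = 800 Pa / 6.35×10⁻³ Pa/m = 125996 m ≈ 126 km

126 km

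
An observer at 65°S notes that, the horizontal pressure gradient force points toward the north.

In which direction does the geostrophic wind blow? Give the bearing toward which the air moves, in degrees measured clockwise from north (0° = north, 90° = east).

270°

The pressure-gradient force points toward the north (bearing 000°).
Geostrophic balance: in the Southern Hemisphere the Coriolis force deflects motion to the left, so the geostrophic wind blows 90° to the left of the pressure-gradient force (low pressure on the right).
Rotating 000° by 90° counterclockwise gives 270° — the wind blows toward the west.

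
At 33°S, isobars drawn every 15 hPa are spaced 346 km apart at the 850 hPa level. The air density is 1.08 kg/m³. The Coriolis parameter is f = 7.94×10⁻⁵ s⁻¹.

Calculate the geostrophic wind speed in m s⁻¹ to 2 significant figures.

51 m s⁻¹

Pressure gradient: |∂P/∂n| = 1500 Pa / 346000 m = 4.34×10⁻³ Pa/m
Geostrophic balance (pressure-gradient force = Coriolis force):
V_g = (1/(fρ)) |∂P/∂n| = 4.34×10⁻³ / (7.94×10⁻⁵ × 1.08) = 50.6 m/s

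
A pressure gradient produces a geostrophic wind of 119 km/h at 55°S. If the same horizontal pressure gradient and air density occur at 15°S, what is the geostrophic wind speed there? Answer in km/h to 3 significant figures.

377 km/h

With the same pressure gradient and density, V_g ∝ 1/f ∝ 1/sin φ.
V₂ = V₁ · sin φ₁ / sin φ₂ = 119 × sin 55° / sin 15°
V₂ = 119 × 0.8192/0.2588 = 377 km/h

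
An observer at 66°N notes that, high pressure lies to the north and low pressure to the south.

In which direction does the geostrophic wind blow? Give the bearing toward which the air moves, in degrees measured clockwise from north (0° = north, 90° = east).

270°

The pressure-gradient force points toward the south (bearing 180°).
Geostrophic balance: in the Northern Hemisphere the Coriolis force deflects motion to the right, so the geostrophic wind blows 90° to the right of the pressure-gradient force (low pressure on the left).
Rotating 180° by 90° clockwise gives 270° — the wind blows toward the west.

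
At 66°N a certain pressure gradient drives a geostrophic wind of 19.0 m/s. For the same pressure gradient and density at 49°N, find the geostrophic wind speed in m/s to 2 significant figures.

With the same pressure gradient and density, V_g ∝ 1/f ∝ 1/sin φ.
V₂ = V₁ · sin φ₁ / sin φ₂ = 19.0 × sin 66° / sin 49°
V₂ = 19.0 × 0.9135/0.7547 = 23 m/s

23 m/s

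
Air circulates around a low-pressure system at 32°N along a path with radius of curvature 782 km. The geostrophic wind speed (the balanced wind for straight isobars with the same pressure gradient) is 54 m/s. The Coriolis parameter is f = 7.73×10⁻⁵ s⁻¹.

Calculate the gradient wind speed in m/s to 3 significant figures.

Around a low, centrifugal force acts outward with Coriolis, so pressure-gradient force balances both:
(1/ρ)|∂P/∂n| = fV + V²/R  →  V² + fR·V − fR·V_g = 0
With fR = 7.73×10⁻⁵ × 782×10³ m = 60.4 m/s:
V = [−fR + √((fR)² + 4 fR V_g)]/2 = [−60.4 + √(60.4² + 4×60.4×54)]/2 = 34.4 m/s
Subgeostrophic (V < V_g = 54 m/s), as expected around a low.

34.4 m/s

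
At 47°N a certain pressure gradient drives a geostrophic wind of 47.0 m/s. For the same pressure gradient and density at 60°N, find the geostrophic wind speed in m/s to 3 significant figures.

With the same pressure gradient and density, V_g ∝ 1/f ∝ 1/sin φ.
V₂ = V₁ · sin φ₁ / sin φ₂ = 47.0 × sin 47° / sin 60°
V₂ = 47.0 × 0.7314/0.8660 = 39.7 m/s

39.7 m/s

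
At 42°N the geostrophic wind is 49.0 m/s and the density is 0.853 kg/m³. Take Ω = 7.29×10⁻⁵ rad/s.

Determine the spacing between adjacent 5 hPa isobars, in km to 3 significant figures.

Coriolis parameter at 42°N:
f = 2Ω sin φ = 2 × 7.29×10⁻⁵ × sin 42° = 9.76×10⁻⁵ s⁻¹
Geostrophic balance rearranged: |∂P/∂n| = f ρ V_g
|∂P/∂n| = 9.76×10⁻⁵ × 0.853 × 49.0 = 4.08×10⁻³ Pa/m
Isobar spacing: Δn = ΔP/|∂P/∂n| = 500 Pa / 4.08×10⁻³ Pa/m = 122619 m ≈ 123 km

123 km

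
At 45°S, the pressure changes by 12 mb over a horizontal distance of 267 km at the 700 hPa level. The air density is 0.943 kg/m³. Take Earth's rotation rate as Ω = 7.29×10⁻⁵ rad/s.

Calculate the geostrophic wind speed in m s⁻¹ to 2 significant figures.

46 m s⁻¹

Coriolis parameter at 45°S:
f = 2Ω sin φ = 2 × 7.29×10⁻⁵ × sin 45° = 1.03×10⁻⁴ s⁻¹
Pressure gradient: |∂P/∂n| = 1200 Pa / 267000 m = 4.49×10⁻³ Pa/m
Geostrophic balance (pressure-gradient force = Coriolis force):
V_g = (1/(fρ)) |∂P/∂n| = 4.49×10⁻³ / (1.03×10⁻⁴ × 0.943) = 46.2 m/s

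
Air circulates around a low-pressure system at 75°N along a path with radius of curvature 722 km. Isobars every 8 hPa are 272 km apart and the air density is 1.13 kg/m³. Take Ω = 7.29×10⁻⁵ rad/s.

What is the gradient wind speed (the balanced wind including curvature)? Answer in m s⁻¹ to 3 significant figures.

Coriolis parameter at 75°N:
f = 2Ω sin φ = 2 × 7.29×10⁻⁵ × sin 75° = 1.41×10⁻⁴ s⁻¹
Pressure gradient: |∂P/∂n| = 800 Pa / 272000 m = 2.94×10⁻³ Pa/m
Geostrophic speed: V_g = |∂P/∂n|/(fρ) = 2.94×10⁻³/(1.41×10⁻⁴ × 1.13) = 18.5 m/s
Around a low, centrifugal force acts outward with Coriolis, so pressure-gradient force balances both:
(1/ρ)|∂P/∂n| = fV + V²/R  →  V² + fR·V − fR·V_g = 0
With fR = 1.41×10⁻⁴ × 722×10³ m = 102 m/s:
V = [−fR + √((fR)² + 4 fR V_g)]/2 = [−102 + √(102² + 4×102×18.5)]/2 = 16 m/s
Subgeostrophic (V < V_g = 18.5 m/s), as expected around a low.

16.0 m s⁻¹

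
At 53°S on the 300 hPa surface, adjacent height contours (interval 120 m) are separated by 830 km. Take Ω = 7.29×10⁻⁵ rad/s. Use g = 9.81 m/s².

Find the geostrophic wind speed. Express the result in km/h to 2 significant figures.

44 km/h

Coriolis parameter at 53°S:
f = 2Ω sin φ = 2 × 7.29×10⁻⁵ × sin 53° = 1.16×10⁻⁴ s⁻¹
Height gradient: |∂Z/∂n| = 120 m / 830000 m = 1.45×10⁻⁴
On a pressure surface, geostrophic balance gives V_g = (g/f)|∂Z/∂n|:
V_g = 9.81 × 1.45×10⁻⁴ / 1.16×10⁻⁴ = 12.2 m/s
Converting: 12.2 m/s × 3.6 = 44 km/h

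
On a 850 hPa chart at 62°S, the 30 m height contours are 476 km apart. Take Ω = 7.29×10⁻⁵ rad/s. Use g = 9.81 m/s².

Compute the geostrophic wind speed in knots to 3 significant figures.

9.34 knots

Coriolis parameter at 62°S:
f = 2Ω sin φ = 2 × 7.29×10⁻⁵ × sin 62° = 1.29×10⁻⁴ s⁻¹
Height gradient: |∂Z/∂n| = 30 m / 476000 m = 6.30×10⁻⁵
On a pressure surface, geostrophic balance gives V_g = (g/f)|∂Z/∂n|:
V_g = 9.81 × 6.30×10⁻⁵ / 1.29×10⁻⁴ = 4.80 m/s
Converting: 4.80 m/s × 1.944 = 9.34 knots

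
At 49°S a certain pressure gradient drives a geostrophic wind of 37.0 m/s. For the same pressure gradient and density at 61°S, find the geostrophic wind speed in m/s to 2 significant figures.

With the same pressure gradient and density, V_g ∝ 1/f ∝ 1/sin φ.
V₂ = V₁ · sin φ₁ / sin φ₂ = 37.0 × sin 49° / sin 61°
V₂ = 37.0 × 0.7547/0.8746 = 32 m/s

32 m/s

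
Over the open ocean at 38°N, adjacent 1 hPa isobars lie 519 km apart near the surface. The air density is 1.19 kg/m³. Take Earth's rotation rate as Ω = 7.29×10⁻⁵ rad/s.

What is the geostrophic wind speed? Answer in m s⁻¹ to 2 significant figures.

Coriolis parameter at 38°N:
f = 2Ω sin φ = 2 × 7.29×10⁻⁵ × sin 38° = 8.98×10⁻⁵ s⁻¹
Pressure gradient: |∂P/∂n| = 100 Pa / 519000 m = 1.93×10⁻⁴ Pa/m
Geostrophic balance (pressure-gradient force = Coriolis force):
V_g = (1/(fρ)) |∂P/∂n| = 1.93×10⁻⁴ / (8.98×10⁻⁵ × 1.19) = 1.80 m/s

1.8 m s⁻¹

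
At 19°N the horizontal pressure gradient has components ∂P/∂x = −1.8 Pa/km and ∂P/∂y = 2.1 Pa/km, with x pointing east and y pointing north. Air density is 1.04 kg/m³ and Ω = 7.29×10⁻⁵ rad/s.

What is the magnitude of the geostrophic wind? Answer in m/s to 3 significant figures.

Coriolis parameter at 19°N:
f = 2Ω sin φ = 2 × 7.29×10⁻⁵ × sin 19° = 4.75×10⁻⁵ s⁻¹
Component geostrophic relations (x east, y north):
u_g = −(1/(fρ)) ∂P/∂y,  v_g = (1/(fρ)) ∂P/∂x
u_g = −(2.1×10⁻³)/(4.75×10⁻⁵ × 1.04) = −42.5 m/s;  v_g = (−1.8×10⁻³)/(4.75×10⁻⁵ × 1.04) = −36.5 m/s
|V_g| = √(u_g² + v_g²) = 56.0 m/s

56.0 m/s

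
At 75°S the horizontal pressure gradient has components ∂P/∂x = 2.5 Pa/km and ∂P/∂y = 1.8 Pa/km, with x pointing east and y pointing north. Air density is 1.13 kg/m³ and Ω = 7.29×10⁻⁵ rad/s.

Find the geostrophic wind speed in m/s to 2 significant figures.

Coriolis parameter at 75°S:
f = 2Ω sin φ = 2 × 7.29×10⁻⁵ × sin 75° = 1.41×10⁻⁴ s⁻¹
In the Southern Hemisphere f is negative: f = −1.41×10⁻⁴ s⁻¹.
Component geostrophic relations (x east, y north):
u_g = −(1/(fρ)) ∂P/∂y,  v_g = (1/(fρ)) ∂P/∂x
u_g = −(1.8×10⁻³)/(−1.41×10⁻⁴ × 1.13) = 11.3 m/s;  v_g = (2.5×10⁻³)/(−1.41×10⁻⁴ × 1.13) = −15.7 m/s
|V_g| = √(u_g² + v_g²) = 19.4 m/s

19 m/s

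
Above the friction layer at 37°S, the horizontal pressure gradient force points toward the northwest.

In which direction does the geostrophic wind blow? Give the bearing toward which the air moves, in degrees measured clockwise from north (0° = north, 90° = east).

The pressure-gradient force points toward the northwest (bearing 315°).
Geostrophic balance: in the Southern Hemisphere the Coriolis force deflects motion to the left, so the geostrophic wind blows 90° to the left of the pressure-gradient force (low pressure on the right).
Rotating 315° by 90° counterclockwise gives 225° — the wind blows toward the southwest.

225°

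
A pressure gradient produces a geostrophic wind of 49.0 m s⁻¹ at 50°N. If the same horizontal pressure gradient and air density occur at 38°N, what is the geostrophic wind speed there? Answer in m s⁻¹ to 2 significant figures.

With the same pressure gradient and density, V_g ∝ 1/f ∝ 1/sin φ.
V₂ = V₁ · sin φ₁ / sin φ₂ = 49.0 × sin 50° / sin 38°
V₂ = 49.0 × 0.7660/0.6157 = 61 m s⁻¹

61 m s⁻¹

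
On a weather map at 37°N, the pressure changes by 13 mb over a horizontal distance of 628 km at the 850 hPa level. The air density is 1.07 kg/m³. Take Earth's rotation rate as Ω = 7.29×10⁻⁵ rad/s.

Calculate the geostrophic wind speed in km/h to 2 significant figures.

Coriolis parameter at 37°N:
f = 2Ω sin φ = 2 × 7.29×10⁻⁵ × sin 37° = 8.77×10⁻⁵ s⁻¹
Pressure gradient: |∂P/∂n| = 1300 Pa / 628000 m = 2.07×10⁻³ Pa/m
Geostrophic balance (pressure-gradient force = Coriolis force):
V_g = (1/(fρ)) |∂P/∂n| = 2.07×10⁻³ / (8.77×10⁻⁵ × 1.07) = 22.0 m/s
Converting: 22.0 m/s × 3.6 = 79 km/h

79 km/h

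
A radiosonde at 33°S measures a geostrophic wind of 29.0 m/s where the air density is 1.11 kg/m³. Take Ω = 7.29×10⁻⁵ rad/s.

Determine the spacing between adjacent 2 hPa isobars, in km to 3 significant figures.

78.2 km

Coriolis parameter at 33°S:
f = 2Ω sin φ = 2 × 7.29×10⁻⁵ × sin 33° = 7.94×10⁻⁵ s⁻¹
Geostrophic balance rearranged: |∂P/∂n| = f ρ V_g
|∂P/∂n| = 7.94×10⁻⁵ × 1.11 × 29.0 = 2.56×10⁻³ Pa/m
Isobar spacing: Δn = ΔP/|∂P/∂n| = 200 Pa / 2.56×10⁻³ Pa/m = 78243 m ≈ 78.2 km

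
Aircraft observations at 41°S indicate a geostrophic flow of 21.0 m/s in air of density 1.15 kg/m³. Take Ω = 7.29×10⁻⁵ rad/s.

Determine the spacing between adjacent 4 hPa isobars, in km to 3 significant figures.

Coriolis parameter at 41°S:
f = 2Ω sin φ = 2 × 7.29×10⁻⁵ × sin 41° = 9.57×10⁻⁵ s⁻¹
Geostrophic balance rearranged: |∂P/∂n| = f ρ V_g
|∂P/∂n| = 9.57×10⁻⁵ × 1.15 × 21.0 = 2.31×10⁻³ Pa/m
Isobar spacing: Δn = ΔP/|∂P/∂n| = 400 Pa / 2.31×10⁻³ Pa/m = 173158 m ≈ 173 km

173 km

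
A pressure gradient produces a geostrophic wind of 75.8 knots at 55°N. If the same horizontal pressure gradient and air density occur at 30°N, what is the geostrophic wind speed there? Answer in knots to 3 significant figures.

With the same pressure gradient and density, V_g ∝ 1/f ∝ 1/sin φ.
V₂ = V₁ · sin φ₁ / sin φ₂ = 75.8 × sin 55° / sin 30°
V₂ = 75.8 × 0.8192/0.5000 = 124 knots

124 knots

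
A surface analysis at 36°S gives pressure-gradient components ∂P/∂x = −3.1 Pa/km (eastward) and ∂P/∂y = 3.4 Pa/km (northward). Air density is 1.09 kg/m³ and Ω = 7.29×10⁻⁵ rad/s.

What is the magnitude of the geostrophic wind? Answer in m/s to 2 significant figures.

49 m/s

Coriolis parameter at 36°S:
f = 2Ω sin φ = 2 × 7.29×10⁻⁵ × sin 36° = 8.57×10⁻⁵ s⁻¹
In the Southern Hemisphere f is negative: f = −8.57×10⁻⁵ s⁻¹.
Component geostrophic relations (x east, y north):
u_g = −(1/(fρ)) ∂P/∂y,  v_g = (1/(fρ)) ∂P/∂x
u_g = −(3.4×10⁻³)/(−8.57×10⁻⁵ × 1.09) = 36.4 m/s;  v_g = (−3.1×10⁻³)/(−8.57×10⁻⁵ × 1.09) = 33.2 m/s
|V_g| = √(u_g² + v_g²) = 49.3 m/s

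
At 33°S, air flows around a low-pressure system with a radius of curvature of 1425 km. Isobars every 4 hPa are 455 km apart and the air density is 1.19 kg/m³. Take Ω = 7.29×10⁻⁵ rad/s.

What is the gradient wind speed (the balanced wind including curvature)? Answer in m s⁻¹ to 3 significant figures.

Coriolis parameter at 33°S:
f = 2Ω sin φ = 2 × 7.29×10⁻⁵ × sin 33° = 7.94×10⁻⁵ s⁻¹
Pressure gradient: |∂P/∂n| = 400 Pa / 455000 m = 8.79×10⁻⁴ Pa/m
Geostrophic speed: V_g = |∂P/∂n|/(fρ) = 8.79×10⁻⁴/(7.94×10⁻⁵ × 1.19) = 9.30 m/s
Around a low, centrifugal force acts outward with Coriolis, so pressure-gradient force balances both:
(1/ρ)|∂P/∂n| = fV + V²/R  →  V² + fR·V − fR·V_g = 0
With fR = 7.94×10⁻⁵ × 1425×10³ m = 113 m/s:
V = [−fR + √((fR)² + 4 fR V_g)]/2 = [−113 + √(113² + 4×113×9.3)]/2 = 8.64 m/s
Subgeostrophic (V < V_g = 9.3 m/s), as expected around a low.

8.64 m s⁻¹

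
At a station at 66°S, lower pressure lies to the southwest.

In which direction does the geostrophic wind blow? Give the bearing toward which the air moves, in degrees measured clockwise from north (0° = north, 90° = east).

The pressure-gradient force points toward the southwest (bearing 225°).
Geostrophic balance: in the Southern Hemisphere the Coriolis force deflects motion to the left, so the geostrophic wind blows 90° to the left of the pressure-gradient force (low pressure on the right).
Rotating 225° by 90° counterclockwise gives 135° — the wind blows toward the southeast.

135°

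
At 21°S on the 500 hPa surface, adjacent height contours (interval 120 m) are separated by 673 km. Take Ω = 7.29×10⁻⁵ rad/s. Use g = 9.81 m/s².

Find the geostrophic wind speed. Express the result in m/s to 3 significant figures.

33.5 m/s

Coriolis parameter at 21°S:
f = 2Ω sin φ = 2 × 7.29×10⁻⁵ × sin 21° = 5.23×10⁻⁵ s⁻¹
Height gradient: |∂Z/∂n| = 120 m / 673000 m = 1.78×10⁻⁴
On a pressure surface, geostrophic balance gives V_g = (g/f)|∂Z/∂n|:
V_g = 9.81 × 1.78×10⁻⁴ / 5.23×10⁻⁵ = 33.5 m/s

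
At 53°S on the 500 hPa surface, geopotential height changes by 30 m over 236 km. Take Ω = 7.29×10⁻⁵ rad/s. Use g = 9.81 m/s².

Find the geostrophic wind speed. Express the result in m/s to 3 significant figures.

10.7 m/s

Coriolis parameter at 53°S:
f = 2Ω sin φ = 2 × 7.29×10⁻⁵ × sin 53° = 1.16×10⁻⁴ s⁻¹
Height gradient: |∂Z/∂n| = 30 m / 236000 m = 1.27×10⁻⁴
On a pressure surface, geostrophic balance gives V_g = (g/f)|∂Z/∂n|:
V_g = 9.81 × 1.27×10⁻⁴ / 1.16×10⁻⁴ = 10.7 m/s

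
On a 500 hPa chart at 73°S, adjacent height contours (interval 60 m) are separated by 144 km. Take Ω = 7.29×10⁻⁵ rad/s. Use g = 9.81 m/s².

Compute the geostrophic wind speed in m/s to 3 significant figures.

29.3 m/s

Coriolis parameter at 73°S:
f = 2Ω sin φ = 2 × 7.29×10⁻⁵ × sin 73° = 1.39×10⁻⁴ s⁻¹
Height gradient: |∂Z/∂n| = 60 m / 144000 m = 4.17×10⁻⁴
On a pressure surface, geostrophic balance gives V_g = (g/f)|∂Z/∂n|:
V_g = 9.81 × 4.17×10⁻⁴ / 1.39×10⁻⁴ = 29.3 m/s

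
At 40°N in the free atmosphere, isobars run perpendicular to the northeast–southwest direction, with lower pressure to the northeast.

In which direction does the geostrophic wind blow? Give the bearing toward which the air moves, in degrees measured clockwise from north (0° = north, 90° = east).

135°

The pressure-gradient force points toward the northeast (bearing 045°).
Geostrophic balance: in the Northern Hemisphere the Coriolis force deflects motion to the right, so the geostrophic wind blows 90° to the right of the pressure-gradient force (low pressure on the left).
Rotating 045° by 90° clockwise gives 135° — the wind blows toward the southeast.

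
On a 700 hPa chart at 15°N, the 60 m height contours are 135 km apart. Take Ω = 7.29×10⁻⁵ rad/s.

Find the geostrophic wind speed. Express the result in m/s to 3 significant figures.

116 m/s

Coriolis parameter at 15°N:
f = 2Ω sin φ = 2 × 7.29×10⁻⁵ × sin 15° = 3.77×10⁻⁵ s⁻¹
Height gradient: |∂Z/∂n| = 60 m / 135000 m = 4.44×10⁻⁴
On a pressure surface, geostrophic balance gives V_g = (g/f)|∂Z/∂n|:
V_g = 9.81 × 4.44×10⁻⁴ / 3.77×10⁻⁵ = 116 m/s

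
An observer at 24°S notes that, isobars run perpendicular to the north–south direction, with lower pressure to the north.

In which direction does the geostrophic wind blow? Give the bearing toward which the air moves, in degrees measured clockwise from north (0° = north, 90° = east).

The pressure-gradient force points toward the north (bearing 000°).
Geostrophic balance: in the Southern Hemisphere the Coriolis force deflects motion to the left, so the geostrophic wind blows 90° to the left of the pressure-gradient force (low pressure on the right).
Rotating 000° by 90° counterclockwise gives 270° — the wind blows toward the west.

270°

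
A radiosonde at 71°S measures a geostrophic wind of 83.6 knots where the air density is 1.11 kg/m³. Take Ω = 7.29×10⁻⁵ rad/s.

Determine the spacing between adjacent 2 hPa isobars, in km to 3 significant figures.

30.4 km

Coriolis parameter at 71°S:
f = 2Ω sin φ = 2 × 7.29×10⁻⁵ × sin 71° = 1.38×10⁻⁴ s⁻¹
Wind speed in SI: 83.6 knots = 43.0 m/s
Geostrophic balance rearranged: |∂P/∂n| = f ρ V_g
|∂P/∂n| = 1.38×10⁻⁴ × 1.11 × 43.0 = 6.58×10⁻³ Pa/m
Isobar spacing: Δn = ΔP/|∂P/∂n| = 200 Pa / 6.58×10⁻³ Pa/m = 30390 m ≈ 30.4 km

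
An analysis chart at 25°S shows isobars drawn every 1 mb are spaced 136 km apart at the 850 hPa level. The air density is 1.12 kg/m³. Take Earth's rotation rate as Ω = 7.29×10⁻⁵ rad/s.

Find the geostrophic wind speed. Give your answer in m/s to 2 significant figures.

11 m/s

Coriolis parameter at 25°S:
f = 2Ω sin φ = 2 × 7.29×10⁻⁵ × sin 25° = 6.16×10⁻⁵ s⁻¹
Pressure gradient: |∂P/∂n| = 100 Pa / 136000 m = 7.35×10⁻⁴ Pa/m
Geostrophic balance (pressure-gradient force = Coriolis force):
V_g = (1/(fρ)) |∂P/∂n| = 7.35×10⁻⁴ / (6.16×10⁻⁵ × 1.12) = 10.7 m/s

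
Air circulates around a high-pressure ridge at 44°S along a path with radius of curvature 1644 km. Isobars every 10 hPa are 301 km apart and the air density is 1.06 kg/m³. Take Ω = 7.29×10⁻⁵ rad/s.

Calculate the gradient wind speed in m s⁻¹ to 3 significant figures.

Coriolis parameter at 44°S:
f = 2Ω sin φ = 2 × 7.29×10⁻⁵ × sin 44° = 1.01×10⁻⁴ s⁻¹
Pressure gradient: |∂P/∂n| = 1000 Pa / 301000 m = 3.32×10⁻³ Pa/m
Geostrophic speed: V_g = |∂P/∂n|/(fρ) = 3.32×10⁻³/(1.01×10⁻⁴ × 1.06) = 30.9 m/s
Around a high, pressure-gradient force acts outward with centrifugal, so Coriolis balances both:
fV = (1/ρ)|∂P/∂n| + V²/R  →  V² − fR·V + fR·V_g = 0
With fR = 1.01×10⁻⁴ × 1644×10³ m = 167 m/s:
V = [fR − √((fR)² − 4 fR V_g)]/2 = [167 − √(167² − 4×167×30.9)]/2 = 41.1 m/s
Supergeostrophic (V > V_g = 30.9 m/s), as expected around a high.

41.1 m s⁻¹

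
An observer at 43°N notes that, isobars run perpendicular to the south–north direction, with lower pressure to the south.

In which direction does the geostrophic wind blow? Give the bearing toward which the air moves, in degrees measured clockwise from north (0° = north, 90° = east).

270°

The pressure-gradient force points toward the south (bearing 180°).
Geostrophic balance: in the Northern Hemisphere the Coriolis force deflects motion to the right, so the geostrophic wind blows 90° to the right of the pressure-gradient force (low pressure on the left).
Rotating 180° by 90° clockwise gives 270° — the wind blows toward the west.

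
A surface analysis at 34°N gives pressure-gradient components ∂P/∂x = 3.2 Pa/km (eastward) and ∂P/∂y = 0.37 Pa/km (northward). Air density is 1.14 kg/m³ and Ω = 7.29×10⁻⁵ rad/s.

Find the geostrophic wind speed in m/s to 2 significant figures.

Coriolis parameter at 34°N:
f = 2Ω sin φ = 2 × 7.29×10⁻⁵ × sin 34° = 8.15×10⁻⁵ s⁻¹
Component geostrophic relations (x east, y north):
u_g = −(1/(fρ)) ∂P/∂y,  v_g = (1/(fρ)) ∂P/∂x
u_g = −(0.37×10⁻³)/(8.15×10⁻⁵ × 1.14) = −3.98 m/s;  v_g = (3.2×10⁻³)/(8.15×10⁻⁵ × 1.14) = 34.4 m/s
|V_g| = √(u_g² + v_g²) = 34.7 m/s

35 m/s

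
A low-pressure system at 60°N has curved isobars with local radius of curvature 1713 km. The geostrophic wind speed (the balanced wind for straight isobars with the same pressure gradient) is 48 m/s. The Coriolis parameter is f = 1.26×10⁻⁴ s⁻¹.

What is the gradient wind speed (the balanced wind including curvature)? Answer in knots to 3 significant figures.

Around a low, centrifugal force acts outward with Coriolis, so pressure-gradient force balances both:
(1/ρ)|∂P/∂n| = fV + V²/R  →  V² + fR·V − fR·V_g = 0
With fR = 1.26×10⁻⁴ × 1713×10³ m = 216 m/s:
V = [−fR + √((fR)² + 4 fR V_g)]/2 = [−216 + √(216² + 4×216×48)]/2 = 40.4 m/s
Subgeostrophic (V < V_g = 48 m/s), as expected around a low.
Converting: 40.4 m/s × 1.944 = 78.6 knots

78.6 knots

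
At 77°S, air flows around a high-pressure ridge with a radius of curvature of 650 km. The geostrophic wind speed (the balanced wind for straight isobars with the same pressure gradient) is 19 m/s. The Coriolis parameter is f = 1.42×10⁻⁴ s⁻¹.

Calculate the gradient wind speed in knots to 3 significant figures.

Around a high, pressure-gradient force acts outward with centrifugal, so Coriolis balances both:
fV = (1/ρ)|∂P/∂n| + V²/R  →  V² − fR·V + fR·V_g = 0
With fR = 1.42×10⁻⁴ × 650×10³ m = 92.3 m/s:
V = [fR − √((fR)² − 4 fR V_g)]/2 = [92.3 − √(92.3² − 4×92.3×19)]/2 = 26.8 m/s
Supergeostrophic (V > V_g = 19 m/s), as expected around a high.
Converting: 26.8 m/s × 1.944 = 52.0 knots

52.0 knots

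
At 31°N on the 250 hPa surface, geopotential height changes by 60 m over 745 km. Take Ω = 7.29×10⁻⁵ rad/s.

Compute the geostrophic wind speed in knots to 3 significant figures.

20.5 knots

Coriolis parameter at 31°N:
f = 2Ω sin φ = 2 × 7.29×10⁻⁵ × sin 31° = 7.51×10⁻⁵ s⁻¹
Height gradient: |∂Z/∂n| = 60 m / 745000 m = 8.05×10⁻⁵
On a pressure surface, geostrophic balance gives V_g = (g/f)|∂Z/∂n|:
V_g = 9.81 × 8.05×10⁻⁵ / 7.51×10⁻⁵ = 10.5 m/s
Converting: 10.5 m/s × 1.944 = 20.5 knots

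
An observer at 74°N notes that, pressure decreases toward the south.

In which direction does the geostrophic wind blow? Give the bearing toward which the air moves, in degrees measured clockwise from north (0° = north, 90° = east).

270°

The pressure-gradient force points toward the south (bearing 180°).
Geostrophic balance: in the Northern Hemisphere the Coriolis force deflects motion to the right, so the geostrophic wind blows 90° to the right of the pressure-gradient force (low pressure on the left).
Rotating 180° by 90° clockwise gives 270° — the wind blows toward the west.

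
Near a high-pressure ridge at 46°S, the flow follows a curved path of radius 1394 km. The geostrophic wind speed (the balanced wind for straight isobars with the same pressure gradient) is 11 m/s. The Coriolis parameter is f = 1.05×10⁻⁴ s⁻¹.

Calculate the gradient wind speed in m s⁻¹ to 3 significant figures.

12.0 m s⁻¹

Around a high, pressure-gradient force acts outward with centrifugal, so Coriolis balances both:
fV = (1/ρ)|∂P/∂n| + V²/R  →  V² − fR·V + fR·V_g = 0
With fR = 1.05×10⁻⁴ × 1394×10³ m = 146 m/s:
V = [fR − √((fR)² − 4 fR V_g)]/2 = [146 − √(146² − 4×146×11)]/2 = 12 m/s
Supergeostrophic (V > V_g = 11 m/s), as expected around a high.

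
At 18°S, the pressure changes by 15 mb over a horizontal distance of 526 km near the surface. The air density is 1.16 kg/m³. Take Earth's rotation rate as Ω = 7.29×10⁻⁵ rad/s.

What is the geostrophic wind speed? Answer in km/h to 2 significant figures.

Coriolis parameter at 18°S:
f = 2Ω sin φ = 2 × 7.29×10⁻⁵ × sin 18° = 4.51×10⁻⁵ s⁻¹
Pressure gradient: |∂P/∂n| = 1500 Pa / 526000 m = 2.85×10⁻³ Pa/m
Geostrophic balance (pressure-gradient force = Coriolis force):
V_g = (1/(fρ)) |∂P/∂n| = 2.85×10⁻³ / (4.51×10⁻⁵ × 1.16) = 54.6 m/s
Converting: 54.6 m/s × 3.6 = 200 km/h

200 km/h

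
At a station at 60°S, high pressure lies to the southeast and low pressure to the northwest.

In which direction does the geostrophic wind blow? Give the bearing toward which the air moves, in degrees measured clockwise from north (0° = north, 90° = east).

225°

The pressure-gradient force points toward the northwest (bearing 315°).
Geostrophic balance: in the Southern Hemisphere the Coriolis force deflects motion to the left, so the geostrophic wind blows 90° to the left of the pressure-gradient force (low pressure on the right).
Rotating 315° by 90° counterclockwise gives 225° — the wind blows toward the southwest.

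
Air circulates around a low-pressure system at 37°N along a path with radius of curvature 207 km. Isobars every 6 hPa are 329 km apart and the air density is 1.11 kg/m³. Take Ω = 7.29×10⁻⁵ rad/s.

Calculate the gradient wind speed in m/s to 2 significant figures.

Coriolis parameter at 37°N:
f = 2Ω sin φ = 2 × 7.29×10⁻⁵ × sin 37° = 8.77×10⁻⁵ s⁻¹
Pressure gradient: |∂P/∂n| = 600 Pa / 329000 m = 1.82×10⁻³ Pa/m
Geostrophic speed: V_g = |∂P/∂n|/(fρ) = 1.82×10⁻³/(8.77×10⁻⁵ × 1.11) = 18.7 m/s
Around a low, centrifugal force acts outward with Coriolis, so pressure-gradient force balances both:
(1/ρ)|∂P/∂n| = fV + V²/R  →  V² + fR·V − fR·V_g = 0
With fR = 8.77×10⁻⁵ × 207×10³ m = 18.2 m/s:
V = [−fR + √((fR)² + 4 fR V_g)]/2 = [−18.2 + √(18.2² + 4×18.2×18.7)]/2 = 11.5 m/s
Subgeostrophic (V < V_g = 18.7 m/s), as expected around a low.

11 m/s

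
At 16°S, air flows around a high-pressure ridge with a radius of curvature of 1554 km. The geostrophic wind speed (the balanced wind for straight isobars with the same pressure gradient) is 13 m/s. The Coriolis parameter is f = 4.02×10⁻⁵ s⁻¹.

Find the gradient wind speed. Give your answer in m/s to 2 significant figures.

Around a high, pressure-gradient force acts outward with centrifugal, so Coriolis balances both:
fV = (1/ρ)|∂P/∂n| + V²/R  →  V² − fR·V + fR·V_g = 0
With fR = 4.02×10⁻⁵ × 1554×10³ m = 62.5 m/s:
V = [fR − √((fR)² − 4 fR V_g)]/2 = [62.5 − √(62.5² − 4×62.5×13)]/2 = 18.4 m/s
Supergeostrophic (V > V_g = 13 m/s), as expected around a high.

18 m/s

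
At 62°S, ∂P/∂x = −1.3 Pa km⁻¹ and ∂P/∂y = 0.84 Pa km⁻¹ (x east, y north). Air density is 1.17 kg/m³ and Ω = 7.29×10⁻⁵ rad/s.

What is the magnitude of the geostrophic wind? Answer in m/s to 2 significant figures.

Coriolis parameter at 62°S:
f = 2Ω sin φ = 2 × 7.29×10⁻⁵ × sin 62° = 1.29×10⁻⁴ s⁻¹
In the Southern Hemisphere f is negative: f = −1.29×10⁻⁴ s⁻¹.
Component geostrophic relations (x east, y north):
u_g = −(1/(fρ)) ∂P/∂y,  v_g = (1/(fρ)) ∂P/∂x
u_g = −(0.84×10⁻³)/(−1.29×10⁻⁴ × 1.17) = 5.58 m/s;  v_g = (−1.3×10⁻³)/(−1.29×10⁻⁴ × 1.17) = 8.63 m/s
|V_g| = √(u_g² + v_g²) = 10.3 m/s

10 m/s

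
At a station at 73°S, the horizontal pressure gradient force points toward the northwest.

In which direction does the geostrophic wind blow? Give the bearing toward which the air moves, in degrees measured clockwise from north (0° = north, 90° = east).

The pressure-gradient force points toward the northwest (bearing 315°).
Geostrophic balance: in the Southern Hemisphere the Coriolis force deflects motion to the left, so the geostrophic wind blows 90° to the left of the pressure-gradient force (low pressure on the right).
Rotating 315° by 90° counterclockwise gives 225° — the wind blows toward the southwest.

225°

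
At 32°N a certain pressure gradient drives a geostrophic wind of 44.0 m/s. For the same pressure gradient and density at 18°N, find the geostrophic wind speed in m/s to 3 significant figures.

With the same pressure gradient and density, V_g ∝ 1/f ∝ 1/sin φ.
V₂ = V₁ · sin φ₁ / sin φ₂ = 44.0 × sin 32° / sin 18°
V₂ = 44.0 × 0.5299/0.3090 = 75.5 m/s

75.5 m/s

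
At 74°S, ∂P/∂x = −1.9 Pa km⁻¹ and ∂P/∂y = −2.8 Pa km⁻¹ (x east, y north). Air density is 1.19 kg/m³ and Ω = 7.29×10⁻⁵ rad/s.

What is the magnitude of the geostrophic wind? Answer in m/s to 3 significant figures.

20.3 m/s

Coriolis parameter at 74°S:
f = 2Ω sin φ = 2 × 7.29×10⁻⁵ × sin 74° = 1.40×10⁻⁴ s⁻¹
In the Southern Hemisphere f is negative: f = −1.40×10⁻⁴ s⁻¹.
Component geostrophic relations (x east, y north):
u_g = −(1/(fρ)) ∂P/∂y,  v_g = (1/(fρ)) ∂P/∂x
u_g = −(−2.8×10⁻³)/(−1.40×10⁻⁴ × 1.19) = −16.8 m/s;  v_g = (−1.9×10⁻³)/(−1.40×10⁻⁴ × 1.19) = 11.4 m/s
|V_g| = √(u_g² + v_g²) = 20.3 m/s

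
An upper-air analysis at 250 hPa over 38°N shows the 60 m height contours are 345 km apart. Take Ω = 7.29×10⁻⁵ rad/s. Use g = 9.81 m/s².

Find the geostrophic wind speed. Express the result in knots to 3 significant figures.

36.9 knots

Coriolis parameter at 38°N:
f = 2Ω sin φ = 2 × 7.29×10⁻⁵ × sin 38° = 8.98×10⁻⁵ s⁻¹
Height gradient: |∂Z/∂n| = 60 m / 345000 m = 1.74×10⁻⁴
On a pressure surface, geostrophic balance gives V_g = (g/f)|∂Z/∂n|:
V_g = 9.81 × 1.74×10⁻⁴ / 8.98×10⁻⁵ = 19.0 m/s
Converting: 19.0 m/s × 1.944 = 36.9 knots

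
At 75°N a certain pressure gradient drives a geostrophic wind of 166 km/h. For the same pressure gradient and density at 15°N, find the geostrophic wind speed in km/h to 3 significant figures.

With the same pressure gradient and density, V_g ∝ 1/f ∝ 1/sin φ.
V₂ = V₁ · sin φ₁ / sin φ₂ = 166 × sin 75° / sin 15°
V₂ = 166 × 0.9659/0.2588 = 620 km/h

620 km/h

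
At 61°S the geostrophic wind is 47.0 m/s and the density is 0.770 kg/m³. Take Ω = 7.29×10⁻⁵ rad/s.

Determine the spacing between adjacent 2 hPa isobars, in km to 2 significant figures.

Coriolis parameter at 61°S:
f = 2Ω sin φ = 2 × 7.29×10⁻⁵ × sin 61° = 1.28×10⁻⁴ s⁻¹
Geostrophic balance rearranged: |∂P/∂n| = f ρ V_g
|∂P/∂n| = 1.28×10⁻⁴ × 0.770 × 47.0 = 4.61×10⁻³ Pa/m
Isobar spacing: Δn = ΔP/|∂P/∂n| = 200 Pa / 4.61×10⁻³ Pa/m = 43338 m ≈ 43 km

43 km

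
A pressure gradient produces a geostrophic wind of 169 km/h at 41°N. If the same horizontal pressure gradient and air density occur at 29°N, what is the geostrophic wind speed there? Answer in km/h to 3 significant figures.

229 km/h

With the same pressure gradient and density, V_g ∝ 1/f ∝ 1/sin φ.
V₂ = V₁ · sin φ₁ / sin φ₂ = 169 × sin 41° / sin 29°
V₂ = 169 × 0.6561/0.4848 = 229 km/h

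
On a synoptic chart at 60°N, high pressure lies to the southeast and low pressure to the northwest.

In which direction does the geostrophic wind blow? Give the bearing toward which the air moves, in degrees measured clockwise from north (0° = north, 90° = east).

045°

The pressure-gradient force points toward the northwest (bearing 315°).
Geostrophic balance: in the Northern Hemisphere the Coriolis force deflects motion to the right, so the geostrophic wind blows 90° to the right of the pressure-gradient force (low pressure on the left).
Rotating 315° by 90° clockwise gives 045° — the wind blows toward the northeast.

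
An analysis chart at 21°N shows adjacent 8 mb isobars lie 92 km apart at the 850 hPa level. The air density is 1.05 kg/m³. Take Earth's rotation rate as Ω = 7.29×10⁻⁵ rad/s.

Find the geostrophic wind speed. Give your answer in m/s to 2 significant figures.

160 m/s

Coriolis parameter at 21°N:
f = 2Ω sin φ = 2 × 7.29×10⁻⁵ × sin 21° = 5.23×10⁻⁵ s⁻¹
Pressure gradient: |∂P/∂n| = 800 Pa / 92000 m = 8.70×10⁻³ Pa/m
Geostrophic balance (pressure-gradient force = Coriolis force):
V_g = (1/(fρ)) |∂P/∂n| = 8.70×10⁻³ / (5.23×10⁻⁵ × 1.05) = 158 m/s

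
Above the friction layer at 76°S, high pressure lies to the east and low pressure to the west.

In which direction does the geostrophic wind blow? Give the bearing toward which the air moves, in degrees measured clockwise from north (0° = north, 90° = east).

180°

The pressure-gradient force points toward the west (bearing 270°).
Geostrophic balance: in the Southern Hemisphere the Coriolis force deflects motion to the left, so the geostrophic wind blows 90° to the left of the pressure-gradient force (low pressure on the right).
Rotating 270° by 90° counterclockwise gives 180° — the wind blows toward the south.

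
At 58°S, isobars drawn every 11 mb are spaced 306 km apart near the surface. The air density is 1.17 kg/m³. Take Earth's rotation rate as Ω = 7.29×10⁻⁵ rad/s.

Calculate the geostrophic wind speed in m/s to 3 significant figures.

24.8 m/s

Coriolis parameter at 58°S:
f = 2Ω sin φ = 2 × 7.29×10⁻⁵ × sin 58° = 1.24×10⁻⁴ s⁻¹
Pressure gradient: |∂P/∂n| = 1100 Pa / 306000 m = 3.59×10⁻³ Pa/m
Geostrophic balance (pressure-gradient force = Coriolis force):
V_g = (1/(fρ)) |∂P/∂n| = 3.59×10⁻³ / (1.24×10⁻⁴ × 1.17) = 24.8 m/s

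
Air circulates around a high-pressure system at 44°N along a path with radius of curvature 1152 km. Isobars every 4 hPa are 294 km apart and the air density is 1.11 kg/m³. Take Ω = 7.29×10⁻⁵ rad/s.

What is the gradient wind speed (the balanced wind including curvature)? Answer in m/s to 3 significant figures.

Coriolis parameter at 44°N:
f = 2Ω sin φ = 2 × 7.29×10⁻⁵ × sin 44° = 1.01×10⁻⁴ s⁻¹
Pressure gradient: |∂P/∂n| = 400 Pa / 294000 m = 1.36×10⁻³ Pa/m
Geostrophic speed: V_g = |∂P/∂n|/(fρ) = 1.36×10⁻³/(1.01×10⁻⁴ × 1.11) = 12.1 m/s
Around a high, pressure-gradient force acts outward with centrifugal, so Coriolis balances both:
fV = (1/ρ)|∂P/∂n| + V²/R  →  V² − fR·V + fR·V_g = 0
With fR = 1.01×10⁻⁴ × 1152×10³ m = 117 m/s:
V = [fR − √((fR)² − 4 fR V_g)]/2 = [117 − √(117² − 4×117×12.1)]/2 = 13.7 m/s
Supergeostrophic (V > V_g = 12.1 m/s), as expected around a high.

13.7 m/s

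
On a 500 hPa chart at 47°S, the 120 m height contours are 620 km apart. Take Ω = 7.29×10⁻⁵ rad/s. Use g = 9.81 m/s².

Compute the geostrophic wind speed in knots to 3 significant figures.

34.6 knots

Coriolis parameter at 47°S:
f = 2Ω sin φ = 2 × 7.29×10⁻⁵ × sin 47° = 1.07×10⁻⁴ s⁻¹
Height gradient: |∂Z/∂n| = 120 m / 620000 m = 1.94×10⁻⁴
On a pressure surface, geostrophic balance gives V_g = (g/f)|∂Z/∂n|:
V_g = 9.81 × 1.94×10⁻⁴ / 1.07×10⁻⁴ = 17.8 m/s
Converting: 17.8 m/s × 1.944 = 34.6 knots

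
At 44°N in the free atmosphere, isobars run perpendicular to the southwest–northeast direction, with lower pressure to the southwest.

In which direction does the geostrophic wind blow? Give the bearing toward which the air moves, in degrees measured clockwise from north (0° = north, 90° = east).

The pressure-gradient force points toward the southwest (bearing 225°).
Geostrophic balance: in the Northern Hemisphere the Coriolis force deflects motion to the right, so the geostrophic wind blows 90° to the right of the pressure-gradient force (low pressure on the left).
Rotating 225° by 90° clockwise gives 315° — the wind blows toward the northwest.

315°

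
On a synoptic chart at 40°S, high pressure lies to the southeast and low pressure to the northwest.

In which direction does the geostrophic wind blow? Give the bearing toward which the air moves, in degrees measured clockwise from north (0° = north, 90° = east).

The pressure-gradient force points toward the northwest (bearing 315°).
Geostrophic balance: in the Southern Hemisphere the Coriolis force deflects motion to the left, so the geostrophic wind blows 90° to the left of the pressure-gradient force (low pressure on the right).
Rotating 315° by 90° counterclockwise gives 225° — the wind blows toward the southwest.

225°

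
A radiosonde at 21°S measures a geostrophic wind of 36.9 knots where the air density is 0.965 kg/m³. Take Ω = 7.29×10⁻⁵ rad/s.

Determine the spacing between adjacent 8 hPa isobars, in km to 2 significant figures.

Coriolis parameter at 21°S:
f = 2Ω sin φ = 2 × 7.29×10⁻⁵ × sin 21° = 5.23×10⁻⁵ s⁻¹
Wind speed in SI: 36.9 knots = 19.0 m/s
Geostrophic balance rearranged: |∂P/∂n| = f ρ V_g
|∂P/∂n| = 5.23×10⁻⁵ × 0.965 × 19.0 = 9.57×10⁻⁴ Pa/m
Isobar spacing: Δn = ΔP/|∂P/∂n| = 800 Pa / 9.57×10⁻⁴ Pa/m = 835818 m ≈ 840 km

840 km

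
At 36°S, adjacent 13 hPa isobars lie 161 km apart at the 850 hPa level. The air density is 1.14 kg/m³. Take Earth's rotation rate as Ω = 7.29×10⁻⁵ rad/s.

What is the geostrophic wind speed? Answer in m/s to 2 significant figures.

83 m/s

Coriolis parameter at 36°S:
f = 2Ω sin φ = 2 × 7.29×10⁻⁵ × sin 36° = 8.57×10⁻⁵ s⁻¹
Pressure gradient: |∂P/∂n| = 1300 Pa / 161000 m = 8.07×10⁻³ Pa/m
Geostrophic balance (pressure-gradient force = Coriolis force):
V_g = (1/(fρ)) |∂P/∂n| = 8.07×10⁻³ / (8.57×10⁻⁵ × 1.14) = 82.6 m/s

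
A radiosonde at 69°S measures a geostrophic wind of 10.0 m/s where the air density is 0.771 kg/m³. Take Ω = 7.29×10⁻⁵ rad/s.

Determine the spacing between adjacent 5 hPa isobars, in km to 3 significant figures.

Coriolis parameter at 69°S:
f = 2Ω sin φ = 2 × 7.29×10⁻⁵ × sin 69° = 1.36×10⁻⁴ s⁻¹
Geostrophic balance rearranged: |∂P/∂n| = f ρ V_g
|∂P/∂n| = 1.36×10⁻⁴ × 0.771 × 10.0 = 1.05×10⁻³ Pa/m
Isobar spacing: Δn = ΔP/|∂P/∂n| = 500 Pa / 1.05×10⁻³ Pa/m = 476438 m ≈ 476 km

476 km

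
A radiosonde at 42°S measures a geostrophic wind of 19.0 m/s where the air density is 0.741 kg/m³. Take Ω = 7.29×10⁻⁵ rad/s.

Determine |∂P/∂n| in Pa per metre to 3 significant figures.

Coriolis parameter at 42°S:
f = 2Ω sin φ = 2 × 7.29×10⁻⁵ × sin 42° = 9.76×10⁻⁵ s⁻¹
Geostrophic balance rearranged: |∂P/∂n| = f ρ V_g
|∂P/∂n| = 9.76×10⁻⁵ × 0.741 × 19.0 = 1.37×10⁻³ Pa/m

1.37×10⁻³ Pa/m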